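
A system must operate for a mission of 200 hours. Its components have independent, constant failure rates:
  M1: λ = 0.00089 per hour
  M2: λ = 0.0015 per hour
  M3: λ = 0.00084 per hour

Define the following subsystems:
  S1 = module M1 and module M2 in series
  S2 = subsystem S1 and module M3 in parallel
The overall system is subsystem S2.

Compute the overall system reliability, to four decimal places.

R(M1) = exp(−0.00089 × 200) = 0.836942
R(M2) = exp(−0.0015 × 200) = 0.740818
R(M3) = exp(−0.00084 × 200) = 0.845354
Series (M1 and M2): 0.836942 × 0.740818 = 0.620022
Parallel ([0.620022] and M3): 1 − (1 − 0.620022)(1 − 0.845354) = 0.9412

0.9412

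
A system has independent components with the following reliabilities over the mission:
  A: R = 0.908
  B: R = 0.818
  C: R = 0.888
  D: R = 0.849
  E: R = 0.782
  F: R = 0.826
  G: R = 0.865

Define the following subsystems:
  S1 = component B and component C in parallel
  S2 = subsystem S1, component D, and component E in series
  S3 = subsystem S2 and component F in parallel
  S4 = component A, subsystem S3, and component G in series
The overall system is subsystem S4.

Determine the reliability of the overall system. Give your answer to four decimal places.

0.7376

Parallel (B and C): 1 − (1 − 0.818000)(1 − 0.888000) = 0.979616
Series ([0.979616], D, and E): 0.979616 × 0.849000 × 0.782000 = 0.650385
Parallel ([0.650385] and F): 1 − (1 − 0.650385)(1 − 0.826000) = 0.939167
Series (A, [0.939167], and G): 0.908000 × 0.939167 × 0.865000 = 0.7376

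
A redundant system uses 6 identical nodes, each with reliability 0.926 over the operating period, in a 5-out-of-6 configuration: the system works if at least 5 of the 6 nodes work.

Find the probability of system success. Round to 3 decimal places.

0.933

R = Σ_{i=5}^{6} C(6,i) p^i (1−p)^{6−i} with p = 0.926
C(6,5)·0.926^5·0.074^1 = 0.30230
C(6,6)·0.926^6·0.074^0 = 0.63047
Sum = 0.933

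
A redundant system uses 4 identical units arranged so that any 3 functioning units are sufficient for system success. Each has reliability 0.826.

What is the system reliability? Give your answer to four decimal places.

0.8577

R = Σ_{i=3}^{4} C(4,i) p^i (1−p)^{4−i} with p = 0.826
C(4,3)·0.826^3·0.174^1 = 0.392238
C(4,4)·0.826^4·0.174^0 = 0.465501
Sum = 0.8577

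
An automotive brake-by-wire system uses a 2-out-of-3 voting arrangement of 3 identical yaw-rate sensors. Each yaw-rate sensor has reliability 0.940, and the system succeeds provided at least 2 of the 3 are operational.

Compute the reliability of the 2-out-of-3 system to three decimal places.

R = Σ_{i=2}^{3} C(3,i) p^i (1−p)^{3−i} with p = 0.940
C(3,2)·0.940^2·0.060^1 = 0.15905
C(3,3)·0.940^3·0.060^0 = 0.83058
Sum = 0.990

0.990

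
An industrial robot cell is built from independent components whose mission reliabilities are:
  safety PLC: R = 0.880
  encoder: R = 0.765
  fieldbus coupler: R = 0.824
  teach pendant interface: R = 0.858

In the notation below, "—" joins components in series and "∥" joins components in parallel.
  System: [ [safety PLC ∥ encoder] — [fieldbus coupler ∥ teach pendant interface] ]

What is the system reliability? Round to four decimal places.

Parallel (safety PLC and encoder): 1 − (1 − 0.880000)(1 − 0.765000) = 0.971800
Parallel (fieldbus coupler and teach pendant interface): 1 − (1 − 0.824000)(1 − 0.858000) = 0.975008
Series ([0.971800] and [0.975008]): 0.971800 × 0.975008 = 0.9475

0.9475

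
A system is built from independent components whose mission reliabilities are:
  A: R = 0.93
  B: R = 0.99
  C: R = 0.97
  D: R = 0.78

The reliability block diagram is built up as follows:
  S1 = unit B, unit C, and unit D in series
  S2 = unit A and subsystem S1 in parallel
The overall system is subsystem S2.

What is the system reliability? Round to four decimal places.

0.9824

Series (B, C, and D): 0.990000 × 0.970000 × 0.780000 = 0.749034
Parallel (A and [0.749034]): 1 − (1 − 0.930000)(1 − 0.749034) = 0.9824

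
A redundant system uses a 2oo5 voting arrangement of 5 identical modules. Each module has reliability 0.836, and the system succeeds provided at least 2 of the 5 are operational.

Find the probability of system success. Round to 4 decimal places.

R = Σ_{i=2}^{5} C(5,i) p^i (1−p)^{5−i} with p = 0.836
C(5,2)·0.836^2·0.164^3 = 0.030828
C(5,3)·0.836^3·0.164^2 = 0.157147
C(5,4)·0.836^4·0.164^1 = 0.400534
C(5,5)·0.836^5·0.164^0 = 0.408349
Sum = 0.9969

0.9969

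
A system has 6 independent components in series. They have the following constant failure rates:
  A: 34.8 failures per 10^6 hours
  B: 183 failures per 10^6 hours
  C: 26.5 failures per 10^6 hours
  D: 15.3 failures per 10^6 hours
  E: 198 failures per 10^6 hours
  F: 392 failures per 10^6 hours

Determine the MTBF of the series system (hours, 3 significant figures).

Series of exponential components: λ_sys = Σ λ_i
λ_sys = 0.0000348 + 0.000183 + 0.0000265 + 0.0000153 + 0.000198 + 0.000392 = 8.4960e-04 /h
MTBF = 1 / λ_sys = 1180 h

1180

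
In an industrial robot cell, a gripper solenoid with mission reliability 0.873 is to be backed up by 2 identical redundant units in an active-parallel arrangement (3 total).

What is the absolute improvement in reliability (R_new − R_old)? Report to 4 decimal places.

R_before = 0.873
R_after = 1 − (1 − 0.873)^3 = 0.9980
ΔR = 0.9980 − 0.873 = 0.1250

0.1250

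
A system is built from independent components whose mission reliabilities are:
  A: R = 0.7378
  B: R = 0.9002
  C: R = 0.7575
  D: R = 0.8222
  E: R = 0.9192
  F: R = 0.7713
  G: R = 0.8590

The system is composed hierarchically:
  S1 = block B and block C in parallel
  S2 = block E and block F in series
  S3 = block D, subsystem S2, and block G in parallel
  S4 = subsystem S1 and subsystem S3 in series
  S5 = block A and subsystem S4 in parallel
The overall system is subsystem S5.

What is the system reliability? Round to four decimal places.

0.9918

Parallel (B and C): 1 − (1 − 0.900200)(1 − 0.757500) = 0.975799
Series (E and F): 0.919200 × 0.771300 = 0.708979
Parallel (D, [0.708979], and G): 1 − (1 − 0.822200)(1 − 0.708979)(1 − 0.859000) = 0.992704
Series ([0.975799] and [0.992704]): 0.975799 × 0.992704 = 0.968680
Parallel (A and [0.968680]): 1 − (1 − 0.737800)(1 − 0.968680) = 0.9918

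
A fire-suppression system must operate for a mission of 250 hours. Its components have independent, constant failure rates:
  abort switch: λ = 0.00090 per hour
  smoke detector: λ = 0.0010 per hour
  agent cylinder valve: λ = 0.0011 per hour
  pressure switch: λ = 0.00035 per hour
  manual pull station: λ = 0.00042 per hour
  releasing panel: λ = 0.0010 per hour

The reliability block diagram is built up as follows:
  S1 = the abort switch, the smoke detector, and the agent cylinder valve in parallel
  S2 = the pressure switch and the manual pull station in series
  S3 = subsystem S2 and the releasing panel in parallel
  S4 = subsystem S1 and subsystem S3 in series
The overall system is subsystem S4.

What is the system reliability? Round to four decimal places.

0.9510

R(abort switch) = exp(−0.00090 × 250) = 0.798516
R(smoke detector) = exp(−0.0010 × 250) = 0.778801
R(agent cylinder valve) = exp(−0.0011 × 250) = 0.759572
R(pressure switch) = exp(−0.00035 × 250) = 0.916219
R(manual pull station) = exp(−0.00042 × 250) = 0.900325
R(releasing panel) = exp(−0.0010 × 250) = 0.778801
Parallel (abort switch, smoke detector, and agent cylinder valve): 1 − (1 − 0.798516)(1 − 0.778801)(1 − 0.759572) = 0.989285
Series (pressure switch and manual pull station): 0.916219 × 0.900325 = 0.824895
Parallel ([0.824895] and releasing panel): 1 − (1 − 0.824895)(1 − 0.778801) = 0.961267
Series ([0.989285] and [0.961267]): 0.989285 × 0.961267 = 0.9510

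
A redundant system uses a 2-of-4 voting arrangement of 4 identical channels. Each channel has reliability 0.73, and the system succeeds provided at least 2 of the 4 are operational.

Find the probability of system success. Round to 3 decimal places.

R = Σ_{i=2}^{4} C(4,i) p^i (1−p)^{4−i} with p = 0.73
C(4,2)·0.73^2·0.27^2 = 0.23309
C(4,3)·0.73^3·0.27^1 = 0.42014
C(4,4)·0.73^4·0.27^0 = 0.28398
Sum = 0.937

0.937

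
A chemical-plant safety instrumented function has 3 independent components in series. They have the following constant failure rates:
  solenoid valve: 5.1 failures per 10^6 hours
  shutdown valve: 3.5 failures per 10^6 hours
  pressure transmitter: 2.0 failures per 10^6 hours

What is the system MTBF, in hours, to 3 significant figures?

94300

Series of exponential components: λ_sys = Σ λ_i
λ_sys = 0.0000051 + 0.0000035 + 0.0000020 = 1.0600e-05 /h
MTBF = 1 / λ_sys = 94300 h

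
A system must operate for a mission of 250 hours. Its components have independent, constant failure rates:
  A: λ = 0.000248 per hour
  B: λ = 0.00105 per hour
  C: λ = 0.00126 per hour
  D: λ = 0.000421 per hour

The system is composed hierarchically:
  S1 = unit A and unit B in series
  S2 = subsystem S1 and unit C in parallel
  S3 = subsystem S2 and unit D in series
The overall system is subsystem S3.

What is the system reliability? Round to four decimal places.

0.8327

R(A) = exp(−0.000248 × 250) = 0.939883
R(B) = exp(−0.00105 × 250) = 0.769126
R(C) = exp(−0.00126 × 250) = 0.729789
R(D) = exp(−0.000421 × 250) = 0.900099
Series (A and B): 0.939883 × 0.769126 = 0.722888
Parallel ([0.722888] and C): 1 − (1 − 0.722888)(1 − 0.729789) = 0.925121
Series ([0.925121] and D): 0.925121 × 0.900099 = 0.8327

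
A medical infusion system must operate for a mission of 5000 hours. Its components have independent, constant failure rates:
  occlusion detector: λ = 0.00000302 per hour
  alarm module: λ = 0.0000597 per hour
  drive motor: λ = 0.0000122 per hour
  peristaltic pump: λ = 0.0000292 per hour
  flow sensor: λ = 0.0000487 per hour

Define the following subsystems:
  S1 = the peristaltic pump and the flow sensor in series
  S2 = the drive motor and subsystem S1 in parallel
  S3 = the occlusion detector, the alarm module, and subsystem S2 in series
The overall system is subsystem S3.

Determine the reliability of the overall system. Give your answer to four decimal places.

0.7169

R(occlusion detector) = exp(−0.00000302 × 5000) = 0.985013
R(alarm module) = exp(−0.0000597 × 5000) = 0.741930
R(drive motor) = exp(−0.0000122 × 5000) = 0.940823
R(peristaltic pump) = exp(−0.0000292 × 5000) = 0.864158
R(flow sensor) = exp(−0.0000487 × 5000) = 0.783879
Series (peristaltic pump and flow sensor): 0.864158 × 0.783879 = 0.677395
Parallel (drive motor and [0.677395]): 1 − (1 − 0.940823)(1 − 0.677395) = 0.980909
Series (occlusion detector, alarm module, and [0.980909]): 0.985013 × 0.741930 × 0.980909 = 0.7169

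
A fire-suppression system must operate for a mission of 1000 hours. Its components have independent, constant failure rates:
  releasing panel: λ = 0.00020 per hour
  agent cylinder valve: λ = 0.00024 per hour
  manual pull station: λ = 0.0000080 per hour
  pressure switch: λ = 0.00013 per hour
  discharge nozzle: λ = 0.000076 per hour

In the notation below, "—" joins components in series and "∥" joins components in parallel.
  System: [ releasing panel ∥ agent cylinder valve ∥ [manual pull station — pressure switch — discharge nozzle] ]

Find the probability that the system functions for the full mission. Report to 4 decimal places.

R(releasing panel) = exp(−0.00020 × 1000) = 0.818731
R(agent cylinder valve) = exp(−0.00024 × 1000) = 0.786628
R(manual pull station) = exp(−0.0000080 × 1000) = 0.992032
R(pressure switch) = exp(−0.00013 × 1000) = 0.878095
R(discharge nozzle) = exp(−0.000076 × 1000) = 0.926816
Series (manual pull station, pressure switch, and discharge nozzle): 0.992032 × 0.878095 × 0.926816 = 0.807348
Parallel (releasing panel, agent cylinder valve, and [0.807348]): 1 − (1 − 0.818731)(1 − 0.786628)(1 − 0.807348) = 0.9925

0.9925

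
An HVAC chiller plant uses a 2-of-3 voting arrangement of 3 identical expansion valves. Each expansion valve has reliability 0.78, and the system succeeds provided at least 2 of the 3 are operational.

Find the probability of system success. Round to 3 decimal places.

R = Σ_{i=2}^{3} C(3,i) p^i (1−p)^{3−i} with p = 0.78
C(3,2)·0.78^2·0.22^1 = 0.40154
C(3,3)·0.78^3·0.22^0 = 0.47455
Sum = 0.876

0.876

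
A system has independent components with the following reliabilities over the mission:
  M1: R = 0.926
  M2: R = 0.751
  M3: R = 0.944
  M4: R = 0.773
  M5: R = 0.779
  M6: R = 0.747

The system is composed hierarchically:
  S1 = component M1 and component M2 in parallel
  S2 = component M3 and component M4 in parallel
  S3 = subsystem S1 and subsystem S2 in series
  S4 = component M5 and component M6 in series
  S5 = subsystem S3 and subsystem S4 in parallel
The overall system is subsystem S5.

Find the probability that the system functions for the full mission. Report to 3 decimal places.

0.987

Parallel (M1 and M2): 1 − (1 − 0.92600)(1 − 0.75100) = 0.98157
Parallel (M3 and M4): 1 − (1 − 0.94400)(1 − 0.77300) = 0.98729
Series ([0.98157] and [0.98729]): 0.98157 × 0.98729 = 0.96909
Series (M5 and M6): 0.77900 × 0.74700 = 0.58191
Parallel ([0.96909] and [0.58191]): 1 − (1 − 0.96909)(1 − 0.58191) = 0.987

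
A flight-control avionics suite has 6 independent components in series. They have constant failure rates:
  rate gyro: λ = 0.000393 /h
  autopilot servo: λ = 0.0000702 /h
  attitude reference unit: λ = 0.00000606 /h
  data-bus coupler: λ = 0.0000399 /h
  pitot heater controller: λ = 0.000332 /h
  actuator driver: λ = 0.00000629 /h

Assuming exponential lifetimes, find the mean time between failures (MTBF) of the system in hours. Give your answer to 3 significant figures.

Series of exponential components: λ_sys = Σ λ_i
λ_sys = 0.000393 + 0.0000702 + 0.00000606 + 0.0000399 + 0.000332 + 0.00000629 = 8.4745e-04 /h
MTBF = 1 / λ_sys = 1180 h

1180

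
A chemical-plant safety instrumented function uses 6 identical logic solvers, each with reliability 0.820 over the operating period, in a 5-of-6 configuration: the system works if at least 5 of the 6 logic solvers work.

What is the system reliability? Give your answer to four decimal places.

0.7044

R = Σ_{i=5}^{6} C(6,i) p^i (1−p)^{6−i} with p = 0.820
C(6,5)·0.820^5·0.180^1 = 0.400399
C(6,6)·0.820^6·0.180^0 = 0.304007
Sum = 0.7044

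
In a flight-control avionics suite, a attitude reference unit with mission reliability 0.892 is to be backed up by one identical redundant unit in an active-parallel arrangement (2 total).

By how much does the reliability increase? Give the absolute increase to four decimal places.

R_before = 0.892
R_after = 1 − (1 − 0.892)^2 = 0.9883
ΔR = 0.9883 − 0.892 = 0.0963

0.0963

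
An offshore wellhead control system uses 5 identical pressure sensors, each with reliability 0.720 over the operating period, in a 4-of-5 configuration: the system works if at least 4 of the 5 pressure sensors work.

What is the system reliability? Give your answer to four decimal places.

0.5697

R = Σ_{i=4}^{5} C(5,i) p^i (1−p)^{5−i} with p = 0.720
C(5,4)·0.720^4·0.280^1 = 0.376234
C(5,5)·0.720^5·0.280^0 = 0.193492
Sum = 0.5697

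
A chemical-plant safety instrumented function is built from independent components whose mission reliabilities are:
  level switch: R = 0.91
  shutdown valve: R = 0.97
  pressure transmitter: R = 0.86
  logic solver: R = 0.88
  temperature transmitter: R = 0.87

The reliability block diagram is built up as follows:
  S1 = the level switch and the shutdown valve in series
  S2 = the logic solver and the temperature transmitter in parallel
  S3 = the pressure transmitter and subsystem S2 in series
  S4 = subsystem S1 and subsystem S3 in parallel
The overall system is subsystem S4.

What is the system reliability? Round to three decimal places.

Series (level switch and shutdown valve): 0.91000 × 0.97000 = 0.88270
Parallel (logic solver and temperature transmitter): 1 − (1 − 0.88000)(1 − 0.87000) = 0.98440
Series (pressure transmitter and [0.98440]): 0.86000 × 0.98440 = 0.84658
Parallel ([0.88270] and [0.84658]): 1 − (1 − 0.88270)(1 − 0.84658) = 0.982

0.982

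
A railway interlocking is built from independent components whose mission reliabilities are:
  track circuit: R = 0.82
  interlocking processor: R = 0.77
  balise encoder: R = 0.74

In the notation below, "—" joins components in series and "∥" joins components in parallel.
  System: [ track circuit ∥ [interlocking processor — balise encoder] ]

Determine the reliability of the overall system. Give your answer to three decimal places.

0.923

Series (interlocking processor and balise encoder): 0.77000 × 0.74000 = 0.56980
Parallel (track circuit and [0.56980]): 1 − (1 − 0.82000)(1 − 0.56980) = 0.923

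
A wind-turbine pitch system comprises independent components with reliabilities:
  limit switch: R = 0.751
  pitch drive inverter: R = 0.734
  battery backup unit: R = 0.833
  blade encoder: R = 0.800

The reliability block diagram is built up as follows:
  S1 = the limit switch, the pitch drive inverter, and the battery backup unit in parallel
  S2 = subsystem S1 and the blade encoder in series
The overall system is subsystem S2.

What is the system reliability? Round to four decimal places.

0.7912

Parallel (limit switch, pitch drive inverter, and battery backup unit): 1 − (1 − 0.751000)(1 − 0.734000)(1 − 0.833000) = 0.988939
Series ([0.988939] and blade encoder): 0.988939 × 0.800000 = 0.7912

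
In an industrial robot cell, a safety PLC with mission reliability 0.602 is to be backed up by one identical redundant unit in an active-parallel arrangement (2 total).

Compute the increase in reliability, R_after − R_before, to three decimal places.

0.240

R_before = 0.602
R_after = 1 − (1 − 0.602)^2 = 0.842
ΔR = 0.842 − 0.602 = 0.240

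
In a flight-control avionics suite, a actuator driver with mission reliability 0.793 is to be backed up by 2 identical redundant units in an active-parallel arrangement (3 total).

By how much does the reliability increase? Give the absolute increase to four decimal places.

0.1981

R_before = 0.793
R_after = 1 − (1 − 0.793)^3 = 0.9911
ΔR = 0.9911 − 0.793 = 0.1981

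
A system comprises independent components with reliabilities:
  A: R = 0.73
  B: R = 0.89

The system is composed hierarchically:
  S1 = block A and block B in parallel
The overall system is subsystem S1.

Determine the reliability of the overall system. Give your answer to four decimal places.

0.9703

Parallel (A and B): 1 − (1 − 0.730000)(1 − 0.890000) = 0.9703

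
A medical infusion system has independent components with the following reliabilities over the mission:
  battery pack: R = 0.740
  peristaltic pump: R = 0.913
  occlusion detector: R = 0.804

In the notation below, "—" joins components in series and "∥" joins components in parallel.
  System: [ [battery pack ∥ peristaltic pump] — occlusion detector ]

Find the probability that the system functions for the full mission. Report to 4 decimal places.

0.7858

Parallel (battery pack and peristaltic pump): 1 − (1 − 0.740000)(1 − 0.913000) = 0.977380
Series ([0.977380] and occlusion detector): 0.977380 × 0.804000 = 0.7858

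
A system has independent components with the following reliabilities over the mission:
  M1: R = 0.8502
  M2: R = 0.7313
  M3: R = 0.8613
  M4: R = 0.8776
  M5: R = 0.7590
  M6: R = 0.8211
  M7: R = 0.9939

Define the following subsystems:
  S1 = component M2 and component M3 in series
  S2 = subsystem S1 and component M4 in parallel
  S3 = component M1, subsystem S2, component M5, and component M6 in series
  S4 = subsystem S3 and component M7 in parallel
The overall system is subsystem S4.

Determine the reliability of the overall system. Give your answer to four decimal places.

Series (M2 and M3): 0.731300 × 0.861300 = 0.629869
Parallel ([0.629869] and M4): 1 − (1 − 0.629869)(1 − 0.877600) = 0.954696
Series (M1, [0.954696], M5, and M6): 0.850200 × 0.954696 × 0.759000 × 0.821100 = 0.505853
Parallel ([0.505853] and M7): 1 − (1 − 0.505853)(1 − 0.993900) = 0.9970

0.9970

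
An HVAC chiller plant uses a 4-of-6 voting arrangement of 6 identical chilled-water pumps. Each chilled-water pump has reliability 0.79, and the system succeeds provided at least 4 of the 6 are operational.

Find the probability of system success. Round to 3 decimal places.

0.888

R = Σ_{i=4}^{6} C(6,i) p^i (1−p)^{6−i} with p = 0.79
C(6,4)·0.79^4·0.21^2 = 0.25765
C(6,5)·0.79^5·0.21^1 = 0.38771
C(6,6)·0.79^6·0.21^0 = 0.24309
Sum = 0.888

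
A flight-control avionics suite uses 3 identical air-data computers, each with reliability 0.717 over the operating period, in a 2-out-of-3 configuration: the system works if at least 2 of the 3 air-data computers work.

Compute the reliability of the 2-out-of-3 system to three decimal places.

0.805

R = Σ_{i=2}^{3} C(3,i) p^i (1−p)^{3−i} with p = 0.717
C(3,2)·0.717^2·0.283^1 = 0.43646
C(3,3)·0.717^3·0.283^0 = 0.36860
Sum = 0.805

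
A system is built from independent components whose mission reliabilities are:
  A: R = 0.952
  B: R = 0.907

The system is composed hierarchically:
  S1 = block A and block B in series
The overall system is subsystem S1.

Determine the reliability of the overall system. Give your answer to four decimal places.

0.8635

Series (A and B): 0.952000 × 0.907000 = 0.8635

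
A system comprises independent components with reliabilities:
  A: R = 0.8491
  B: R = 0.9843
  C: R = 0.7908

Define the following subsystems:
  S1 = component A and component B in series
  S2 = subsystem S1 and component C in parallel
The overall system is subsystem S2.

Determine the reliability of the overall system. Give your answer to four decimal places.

0.9656

Series (A and B): 0.849100 × 0.984300 = 0.835769
Parallel ([0.835769] and C): 1 − (1 − 0.835769)(1 − 0.790800) = 0.9656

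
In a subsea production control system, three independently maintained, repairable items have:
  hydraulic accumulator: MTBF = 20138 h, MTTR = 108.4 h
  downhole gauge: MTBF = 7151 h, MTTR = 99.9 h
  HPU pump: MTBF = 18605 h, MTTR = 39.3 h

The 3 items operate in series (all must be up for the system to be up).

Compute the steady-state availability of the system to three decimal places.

0.979

A(hydraulic accumulator) = MTBF/(MTBF+MTTR) = 20138/(20138+108.4) = 0.994646
A(downhole gauge) = MTBF/(MTBF+MTTR) = 7151/(7151+99.9) = 0.986222
A(HPU pump) = MTBF/(MTBF+MTTR) = 18605/(18605+39.3) = 0.997892
Series availability: 0.994646 × 0.986222 × 0.997892 = 0.979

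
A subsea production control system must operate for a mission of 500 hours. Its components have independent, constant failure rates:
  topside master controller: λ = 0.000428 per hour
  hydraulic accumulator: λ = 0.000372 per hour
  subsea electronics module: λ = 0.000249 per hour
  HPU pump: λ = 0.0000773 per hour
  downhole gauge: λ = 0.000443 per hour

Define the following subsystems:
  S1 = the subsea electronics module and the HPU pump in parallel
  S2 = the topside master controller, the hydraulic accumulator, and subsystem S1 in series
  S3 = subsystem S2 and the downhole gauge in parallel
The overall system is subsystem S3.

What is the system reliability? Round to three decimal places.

R(topside master controller) = exp(−0.000428 × 500) = 0.80735
R(hydraulic accumulator) = exp(−0.000372 × 500) = 0.83027
R(subsea electronics module) = exp(−0.000249 × 500) = 0.88294
R(HPU pump) = exp(−0.0000773 × 500) = 0.96209
R(downhole gauge) = exp(−0.000443 × 500) = 0.80132
Parallel (subsea electronics module and HPU pump): 1 − (1 − 0.88294)(1 − 0.96209) = 0.99556
Series (topside master controller, hydraulic accumulator, and [0.99556]): 0.80735 × 0.83027 × 0.99556 = 0.66734
Parallel ([0.66734] and downhole gauge): 1 − (1 − 0.66734)(1 − 0.80132) = 0.934

0.934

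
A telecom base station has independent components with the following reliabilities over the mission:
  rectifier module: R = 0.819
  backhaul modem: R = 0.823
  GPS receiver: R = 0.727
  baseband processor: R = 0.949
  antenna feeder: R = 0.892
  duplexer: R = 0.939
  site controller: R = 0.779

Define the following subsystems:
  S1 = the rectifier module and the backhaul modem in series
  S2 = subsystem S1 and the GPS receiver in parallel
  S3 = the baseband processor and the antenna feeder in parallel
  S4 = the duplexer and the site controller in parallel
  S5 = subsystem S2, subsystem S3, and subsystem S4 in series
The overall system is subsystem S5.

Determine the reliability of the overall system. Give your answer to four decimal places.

0.8938

Series (rectifier module and backhaul modem): 0.819000 × 0.823000 = 0.674037
Parallel ([0.674037] and GPS receiver): 1 − (1 − 0.674037)(1 − 0.727000) = 0.911012
Parallel (baseband processor and antenna feeder): 1 − (1 − 0.949000)(1 − 0.892000) = 0.994492
Parallel (duplexer and site controller): 1 − (1 − 0.939000)(1 − 0.779000) = 0.986519
Series ([0.911012], [0.994492], and [0.986519]): 0.911012 × 0.994492 × 0.986519 = 0.8938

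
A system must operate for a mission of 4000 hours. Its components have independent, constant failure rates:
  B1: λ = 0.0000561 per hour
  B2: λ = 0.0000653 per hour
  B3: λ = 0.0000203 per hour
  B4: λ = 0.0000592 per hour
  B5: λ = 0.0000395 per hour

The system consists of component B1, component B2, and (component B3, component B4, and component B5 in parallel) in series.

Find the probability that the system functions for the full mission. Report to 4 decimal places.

0.6138

R(B1) = exp(−0.0000561 × 4000) = 0.798995
R(B2) = exp(−0.0000653 × 4000) = 0.770127
R(B3) = exp(−0.0000203 × 4000) = 0.922009
R(B4) = exp(−0.0000592 × 4000) = 0.789149
R(B5) = exp(−0.0000395 × 4000) = 0.853850
Parallel (B3, B4, and B5): 1 − (1 − 0.922009)(1 − 0.789149)(1 − 0.853850) = 0.997597
Series (B1, B2, and [0.997597]): 0.798995 × 0.770127 × 0.997597 = 0.6138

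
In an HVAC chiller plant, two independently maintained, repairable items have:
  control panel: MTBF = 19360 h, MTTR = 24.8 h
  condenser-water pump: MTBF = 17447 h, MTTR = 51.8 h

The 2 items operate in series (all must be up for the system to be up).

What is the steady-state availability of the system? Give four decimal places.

0.9958

A(control panel) = MTBF/(MTBF+MTTR) = 19360/(19360+24.8) = 0.998721
A(condenser-water pump) = MTBF/(MTBF+MTTR) = 17447/(17447+51.8) = 0.997040
Series availability: 0.998721 × 0.997040 = 0.9958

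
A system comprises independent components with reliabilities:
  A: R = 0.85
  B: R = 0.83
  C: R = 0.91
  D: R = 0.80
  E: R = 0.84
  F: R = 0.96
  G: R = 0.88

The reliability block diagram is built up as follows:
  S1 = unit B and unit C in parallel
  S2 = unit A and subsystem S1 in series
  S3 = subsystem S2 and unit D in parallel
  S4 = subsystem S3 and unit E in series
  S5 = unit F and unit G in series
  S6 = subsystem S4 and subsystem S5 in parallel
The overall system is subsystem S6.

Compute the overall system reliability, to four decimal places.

0.9709

Parallel (B and C): 1 − (1 − 0.830000)(1 − 0.910000) = 0.984700
Series (A and [0.984700]): 0.850000 × 0.984700 = 0.836995
Parallel ([0.836995] and D): 1 − (1 − 0.836995)(1 − 0.800000) = 0.967399
Series ([0.967399] and E): 0.967399 × 0.840000 = 0.812615
Series (F and G): 0.960000 × 0.880000 = 0.844800
Parallel ([0.812615] and [0.844800]): 1 − (1 − 0.812615)(1 − 0.844800) = 0.9709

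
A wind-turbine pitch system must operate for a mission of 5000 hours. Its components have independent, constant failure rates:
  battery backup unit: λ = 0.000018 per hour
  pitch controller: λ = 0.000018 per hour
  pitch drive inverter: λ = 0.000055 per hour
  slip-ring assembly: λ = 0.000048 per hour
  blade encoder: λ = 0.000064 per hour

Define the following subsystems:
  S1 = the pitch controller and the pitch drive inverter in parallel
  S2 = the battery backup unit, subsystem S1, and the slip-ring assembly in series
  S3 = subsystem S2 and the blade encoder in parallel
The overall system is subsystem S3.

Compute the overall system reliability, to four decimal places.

R(battery backup unit) = exp(−0.000018 × 5000) = 0.913931
R(pitch controller) = exp(−0.000018 × 5000) = 0.913931
R(pitch drive inverter) = exp(−0.000055 × 5000) = 0.759572
R(slip-ring assembly) = exp(−0.000048 × 5000) = 0.786628
R(blade encoder) = exp(−0.000064 × 5000) = 0.726149
Parallel (pitch controller and pitch drive inverter): 1 − (1 − 0.913931)(1 − 0.759572) = 0.979307
Series (battery backup unit, [0.979307], and slip-ring assembly): 0.913931 × 0.979307 × 0.786628 = 0.704047
Parallel ([0.704047] and blade encoder): 1 − (1 − 0.704047)(1 − 0.726149) = 0.9190

0.9190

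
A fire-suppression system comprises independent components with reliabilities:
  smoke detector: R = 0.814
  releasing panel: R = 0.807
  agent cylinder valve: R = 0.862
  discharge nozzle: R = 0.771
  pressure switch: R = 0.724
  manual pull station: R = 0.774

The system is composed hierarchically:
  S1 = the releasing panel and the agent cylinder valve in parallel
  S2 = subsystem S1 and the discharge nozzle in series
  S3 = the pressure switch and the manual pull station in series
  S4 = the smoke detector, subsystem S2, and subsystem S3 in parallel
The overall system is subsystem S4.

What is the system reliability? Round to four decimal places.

0.9796

Parallel (releasing panel and agent cylinder valve): 1 − (1 − 0.807000)(1 − 0.862000) = 0.973366
Series ([0.973366] and discharge nozzle): 0.973366 × 0.771000 = 0.750465
Series (pressure switch and manual pull station): 0.724000 × 0.774000 = 0.560376
Parallel (smoke detector, [0.750465], and [0.560376]): 1 − (1 − 0.814000)(1 − 0.750465)(1 − 0.560376) = 0.9796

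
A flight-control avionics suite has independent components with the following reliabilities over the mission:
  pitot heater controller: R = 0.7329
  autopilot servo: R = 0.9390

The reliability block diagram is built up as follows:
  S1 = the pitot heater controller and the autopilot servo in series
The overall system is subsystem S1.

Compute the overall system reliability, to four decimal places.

0.6882

Series (pitot heater controller and autopilot servo): 0.732900 × 0.939000 = 0.6882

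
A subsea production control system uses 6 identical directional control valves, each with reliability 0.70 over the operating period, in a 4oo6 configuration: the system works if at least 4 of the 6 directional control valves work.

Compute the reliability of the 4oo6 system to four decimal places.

R = Σ_{i=4}^{6} C(6,i) p^i (1−p)^{6−i} with p = 0.70
C(6,4)·0.70^4·0.30^2 = 0.324135
C(6,5)·0.70^5·0.30^1 = 0.302526
C(6,6)·0.70^6·0.30^0 = 0.117649
Sum = 0.7443

0.7443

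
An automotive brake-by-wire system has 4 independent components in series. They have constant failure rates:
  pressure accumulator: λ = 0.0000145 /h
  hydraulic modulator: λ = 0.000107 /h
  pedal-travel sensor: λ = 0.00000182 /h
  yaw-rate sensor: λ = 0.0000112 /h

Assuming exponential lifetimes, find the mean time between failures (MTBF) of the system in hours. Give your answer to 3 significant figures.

7430

Series of exponential components: λ_sys = Σ λ_i
λ_sys = 0.0000145 + 0.000107 + 0.00000182 + 0.0000112 = 1.3452e-04 /h
MTBF = 1 / λ_sys = 7430 h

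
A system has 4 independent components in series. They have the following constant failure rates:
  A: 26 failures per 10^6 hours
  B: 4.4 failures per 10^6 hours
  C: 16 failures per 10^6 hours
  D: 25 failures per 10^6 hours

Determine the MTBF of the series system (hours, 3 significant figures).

Series of exponential components: λ_sys = Σ λ_i
λ_sys = 0.000026 + 0.0000044 + 0.000016 + 0.000025 = 7.1400e-05 /h
MTBF = 1 / λ_sys = 14000 h

14000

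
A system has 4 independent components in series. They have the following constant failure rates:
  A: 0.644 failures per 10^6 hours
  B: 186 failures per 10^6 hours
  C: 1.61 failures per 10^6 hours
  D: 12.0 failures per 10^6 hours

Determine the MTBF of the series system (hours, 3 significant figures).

Series of exponential components: λ_sys = Σ λ_i
λ_sys = 0.000000644 + 0.000186 + 0.00000161 + 0.0000120 = 2.0025e-04 /h
MTBF = 1 / λ_sys = 4990 h

4990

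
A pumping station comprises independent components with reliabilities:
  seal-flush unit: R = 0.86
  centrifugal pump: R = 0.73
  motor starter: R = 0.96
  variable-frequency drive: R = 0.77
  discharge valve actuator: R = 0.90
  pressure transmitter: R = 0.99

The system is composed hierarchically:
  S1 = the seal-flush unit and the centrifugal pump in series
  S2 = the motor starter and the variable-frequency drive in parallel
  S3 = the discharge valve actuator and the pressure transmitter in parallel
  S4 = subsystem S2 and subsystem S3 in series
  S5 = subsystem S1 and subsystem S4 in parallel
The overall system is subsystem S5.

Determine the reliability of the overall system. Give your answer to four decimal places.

Series (seal-flush unit and centrifugal pump): 0.860000 × 0.730000 = 0.627800
Parallel (motor starter and variable-frequency drive): 1 − (1 − 0.960000)(1 − 0.770000) = 0.990800
Parallel (discharge valve actuator and pressure transmitter): 1 − (1 − 0.900000)(1 − 0.990000) = 0.999000
Series ([0.990800] and [0.999000]): 0.990800 × 0.999000 = 0.989809
Parallel ([0.627800] and [0.989809]): 1 − (1 − 0.627800)(1 − 0.989809) = 0.9962

0.9962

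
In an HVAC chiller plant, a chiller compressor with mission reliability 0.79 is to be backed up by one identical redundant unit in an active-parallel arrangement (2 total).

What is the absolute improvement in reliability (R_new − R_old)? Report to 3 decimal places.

0.166

R_before = 0.79
R_after = 1 − (1 − 0.79)^2 = 0.956
ΔR = 0.956 − 0.79 = 0.166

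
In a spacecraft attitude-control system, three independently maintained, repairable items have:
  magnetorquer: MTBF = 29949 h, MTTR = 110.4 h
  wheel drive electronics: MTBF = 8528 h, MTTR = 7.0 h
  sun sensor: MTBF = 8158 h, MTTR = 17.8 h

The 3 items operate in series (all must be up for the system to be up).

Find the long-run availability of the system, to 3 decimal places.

A(magnetorquer) = MTBF/(MTBF+MTTR) = 29949/(29949+110.4) = 0.996327
A(wheel drive electronics) = MTBF/(MTBF+MTTR) = 8528/(8528+7.0) = 0.999180
A(sun sensor) = MTBF/(MTBF+MTTR) = 8158/(8158+17.8) = 0.997823
Series availability: 0.996327 × 0.999180 × 0.997823 = 0.993

0.993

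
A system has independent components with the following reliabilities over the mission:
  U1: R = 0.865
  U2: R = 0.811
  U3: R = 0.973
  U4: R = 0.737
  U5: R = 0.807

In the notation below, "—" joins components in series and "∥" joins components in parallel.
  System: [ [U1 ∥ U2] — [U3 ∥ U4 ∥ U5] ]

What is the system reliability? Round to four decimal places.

Parallel (U1 and U2): 1 − (1 − 0.865000)(1 − 0.811000) = 0.974485
Parallel (U3, U4, and U5): 1 − (1 − 0.973000)(1 − 0.737000)(1 − 0.807000) = 0.998630
Series ([0.974485] and [0.998630]): 0.974485 × 0.998630 = 0.9731

0.9731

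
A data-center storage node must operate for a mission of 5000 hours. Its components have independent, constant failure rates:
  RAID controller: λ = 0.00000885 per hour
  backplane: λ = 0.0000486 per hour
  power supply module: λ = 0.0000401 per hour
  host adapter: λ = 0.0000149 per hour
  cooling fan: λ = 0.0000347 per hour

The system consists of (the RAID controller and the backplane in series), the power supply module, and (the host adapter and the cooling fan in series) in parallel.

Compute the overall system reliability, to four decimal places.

0.9900

R(RAID controller) = exp(−0.00000885 × 5000) = 0.956715
R(backplane) = exp(−0.0000486 × 5000) = 0.784272
R(power supply module) = exp(−0.0000401 × 5000) = 0.818321
R(host adapter) = exp(−0.0000149 × 5000) = 0.928207
R(cooling fan) = exp(−0.0000347 × 5000) = 0.840717
Series (RAID controller and backplane): 0.956715 × 0.784272 = 0.750325
Series (host adapter and cooling fan): 0.928207 × 0.840717 = 0.780359
Parallel ([0.750325], power supply module, and [0.780359]): 1 − (1 − 0.750325)(1 − 0.818321)(1 − 0.780359) = 0.9900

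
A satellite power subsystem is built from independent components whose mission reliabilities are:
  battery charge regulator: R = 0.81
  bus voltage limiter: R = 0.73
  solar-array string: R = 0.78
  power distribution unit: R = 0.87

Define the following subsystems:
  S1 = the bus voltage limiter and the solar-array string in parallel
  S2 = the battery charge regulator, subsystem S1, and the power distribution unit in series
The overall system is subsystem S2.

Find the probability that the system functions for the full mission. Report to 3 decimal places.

Parallel (bus voltage limiter and solar-array string): 1 − (1 − 0.73000)(1 − 0.78000) = 0.94060
Series (battery charge regulator, [0.94060], and power distribution unit): 0.81000 × 0.94060 × 0.87000 = 0.663

0.663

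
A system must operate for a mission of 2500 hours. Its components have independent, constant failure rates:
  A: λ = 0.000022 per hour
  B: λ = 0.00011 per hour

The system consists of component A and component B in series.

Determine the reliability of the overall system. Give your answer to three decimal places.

R(A) = exp(−0.000022 × 2500) = 0.94649
R(B) = exp(−0.00011 × 2500) = 0.75957
Series (A and B): 0.94649 × 0.75957 = 0.719

0.719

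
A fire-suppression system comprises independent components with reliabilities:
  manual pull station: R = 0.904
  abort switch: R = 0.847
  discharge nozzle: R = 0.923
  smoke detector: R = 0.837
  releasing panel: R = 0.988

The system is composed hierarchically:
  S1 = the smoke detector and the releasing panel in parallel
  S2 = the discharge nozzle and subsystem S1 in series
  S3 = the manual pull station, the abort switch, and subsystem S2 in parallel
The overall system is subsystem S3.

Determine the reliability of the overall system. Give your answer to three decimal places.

Parallel (smoke detector and releasing panel): 1 − (1 − 0.83700)(1 − 0.98800) = 0.99804
Series (discharge nozzle and [0.99804]): 0.92300 × 0.99804 = 0.92119
Parallel (manual pull station, abort switch, and [0.92119]): 1 − (1 − 0.90400)(1 − 0.84700)(1 − 0.92119) = 0.999

0.999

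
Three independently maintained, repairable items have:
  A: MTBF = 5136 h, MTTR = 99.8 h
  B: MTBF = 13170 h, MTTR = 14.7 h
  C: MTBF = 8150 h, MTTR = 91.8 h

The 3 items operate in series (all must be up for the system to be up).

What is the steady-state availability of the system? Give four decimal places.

0.9689

A(A) = MTBF/(MTBF+MTTR) = 5136/(5136+99.8) = 0.980939
A(B) = MTBF/(MTBF+MTTR) = 13170/(13170+14.7) = 0.998885
A(C) = MTBF/(MTBF+MTTR) = 8150/(8150+91.8) = 0.988862
Series availability: 0.980939 × 0.998885 × 0.988862 = 0.9689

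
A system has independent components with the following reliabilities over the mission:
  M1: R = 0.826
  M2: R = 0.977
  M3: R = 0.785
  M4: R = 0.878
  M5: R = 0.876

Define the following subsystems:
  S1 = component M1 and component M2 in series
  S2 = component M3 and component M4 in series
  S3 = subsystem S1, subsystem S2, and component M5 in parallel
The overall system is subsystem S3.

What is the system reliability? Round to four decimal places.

Series (M1 and M2): 0.826000 × 0.977000 = 0.807002
Series (M3 and M4): 0.785000 × 0.878000 = 0.689230
Parallel ([0.807002], [0.689230], and M5): 1 − (1 − 0.807002)(1 − 0.689230)(1 − 0.876000) = 0.9926

0.9926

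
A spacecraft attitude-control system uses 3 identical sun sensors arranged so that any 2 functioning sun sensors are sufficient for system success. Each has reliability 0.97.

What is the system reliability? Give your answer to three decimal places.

R = Σ_{i=2}^{3} C(3,i) p^i (1−p)^{3−i} with p = 0.97
C(3,2)·0.97^2·0.03^1 = 0.08468
C(3,3)·0.97^3·0.03^0 = 0.91267
Sum = 0.997

0.997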